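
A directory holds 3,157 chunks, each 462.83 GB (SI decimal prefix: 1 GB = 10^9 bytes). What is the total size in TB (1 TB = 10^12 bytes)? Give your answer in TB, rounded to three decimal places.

Total = 3,157 × 462.83 GB = 1461154.31 GB
= 1461154.31 × 1,000,000,000 bytes = 1,461,154,310,000,000 bytes
1 TB = 1,000,000,000,000 bytes
1,461,154,310,000,000 / 1,000,000,000,000 = 1,461.154 TB

1,461.154 TB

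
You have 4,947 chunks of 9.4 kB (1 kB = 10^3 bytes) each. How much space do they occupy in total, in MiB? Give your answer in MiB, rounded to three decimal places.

Total = 4,947 × 9.4 kB = 46501.8 kB
= 46501.8 × 1,000 bytes = 46,501,800 bytes
1 MiB = 1,048,576 bytes
46,501,800 / 1,048,576 = 44.348 MiB

44.348 MiB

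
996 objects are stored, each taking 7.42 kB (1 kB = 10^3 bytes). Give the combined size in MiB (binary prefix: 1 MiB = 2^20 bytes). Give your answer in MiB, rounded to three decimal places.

Total = 996 × 7.42 kB = 7390.32 kB
= 7390.32 × 1,000 bytes = 7,390,320 bytes
1 MiB = 1,048,576 bytes
7,390,320 / 1,048,576 = 7.048 MiB

7.048 MiB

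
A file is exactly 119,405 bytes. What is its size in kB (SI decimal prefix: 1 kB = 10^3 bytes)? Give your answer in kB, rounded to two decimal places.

119,405 bytes given.
1 kB = 10^3 bytes = 1,000 bytes
119,405 / 1,000 = 119.41 kB

119.41 kB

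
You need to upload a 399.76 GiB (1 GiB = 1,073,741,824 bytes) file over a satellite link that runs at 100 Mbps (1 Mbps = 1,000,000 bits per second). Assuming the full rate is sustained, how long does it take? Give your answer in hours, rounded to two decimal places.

9.54 hours

399.76 GiB = 429,239,031,562.24 bytes = 3,433,912,252,497.92 bits
100 Mbps = 100,000,000 bits/s
time = 3,433,912,252,497.92 / 100,000,000 = 34,339.1225 s
34,339.1225 s / 3600 = 9.54 hours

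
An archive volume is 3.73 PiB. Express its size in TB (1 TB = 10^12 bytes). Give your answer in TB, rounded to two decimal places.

4,199.61 TB

3.73 PiB = 3.73 × 2^50 bytes = 4,199,606,652,522,987.52 bytes
1 TB = 10^12 bytes = 1,000,000,000,000 bytes
4,199,606,652,522,987.52 / 1,000,000,000,000 = 4,199.61 TB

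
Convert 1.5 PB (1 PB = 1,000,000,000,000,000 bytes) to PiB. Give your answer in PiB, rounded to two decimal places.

1.5 PB = 1.5 × 10^15 bytes = 1,500,000,000,000,000 bytes
1 PiB = 1,125,899,906,842,624 bytes
1,500,000,000,000,000 / 1,125,899,906,842,624 = 1.33 PiB

1.33 PiB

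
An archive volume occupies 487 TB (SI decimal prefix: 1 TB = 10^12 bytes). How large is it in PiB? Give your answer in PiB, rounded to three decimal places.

487 TB = 487 × 10^12 bytes = 487,000,000,000,000 bytes
1 PiB = 1,125,899,906,842,624 bytes
487,000,000,000,000 / 1,125,899,906,842,624 = 0.433 PiB

0.433 PiB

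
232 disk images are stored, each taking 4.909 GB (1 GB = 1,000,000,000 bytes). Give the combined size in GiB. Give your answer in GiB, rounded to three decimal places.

1,060.672 GiB

Total = 232 × 4.909 GB = 1138.888 GB
= 1138.888 × 1,000,000,000 bytes = 1,138,888,000,000 bytes
1 GiB = 1,073,741,824 bytes
1,138,888,000,000 / 1,073,741,824 = 1,060.672 GiB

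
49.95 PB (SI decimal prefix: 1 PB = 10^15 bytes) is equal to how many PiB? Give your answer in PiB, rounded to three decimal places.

49.95 PB × 1,000,000,000,000,000 bytes/PB = 49,950,000,000,000,000 bytes
1 PiB = 1,125,899,906,842,624 bytes
49,950,000,000,000,000 / 1,125,899,906,842,624 = 44.365 PiB

44.365 PiB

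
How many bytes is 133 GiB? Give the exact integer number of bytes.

142,807,662,592 bytes

133 × 1,073,741,824 = 142,807,662,592 bytes  (1 GiB = 2^30 bytes)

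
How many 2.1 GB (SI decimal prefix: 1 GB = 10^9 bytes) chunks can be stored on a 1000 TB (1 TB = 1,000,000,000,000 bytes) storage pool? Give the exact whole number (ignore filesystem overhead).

476,190

Capacity: 1000 TB = 1,000,000,000,000,000 bytes
Per item: 2.1 GB = 2,100,000,000 bytes
⌊1,000,000,000,000,000 / 2,100,000,000⌋ = 476,190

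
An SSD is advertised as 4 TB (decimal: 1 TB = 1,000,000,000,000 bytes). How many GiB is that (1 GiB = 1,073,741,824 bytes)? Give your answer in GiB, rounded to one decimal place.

4 TB × 1,000,000,000,000 bytes/TB = 4,000,000,000,000 bytes
1 GiB = 2^30 bytes = 1,073,741,824 bytes
4,000,000,000,000 / 1,073,741,824 = 3,725.3 GiB

3,725.3 GiB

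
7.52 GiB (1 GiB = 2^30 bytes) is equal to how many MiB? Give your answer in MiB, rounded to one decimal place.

7.52 GiB = 7.52 × 2^30 bytes = 8,074,538,516.48 bytes
1 MiB = 1,048,576 bytes
8,074,538,516.48 / 1,048,576 = 7,700.5 MiB

7,700.5 MiB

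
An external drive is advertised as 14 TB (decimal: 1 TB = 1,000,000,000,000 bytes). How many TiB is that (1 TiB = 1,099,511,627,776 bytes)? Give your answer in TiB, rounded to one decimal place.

14 TB = 14 × 10^12 bytes = 14,000,000,000,000 bytes
1 TiB = 2^40 bytes = 1,099,511,627,776 bytes
14,000,000,000,000 / 1,099,511,627,776 = 12.7 TiB

12.7 TiB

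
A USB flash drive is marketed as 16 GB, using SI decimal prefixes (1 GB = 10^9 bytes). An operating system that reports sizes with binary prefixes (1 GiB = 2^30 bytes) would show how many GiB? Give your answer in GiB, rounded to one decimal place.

16 GB = 16 × 10^9 bytes = 16,000,000,000 bytes
1 GiB = 1,073,741,824 bytes
16,000,000,000 / 1,073,741,824 = 14.9 GiB

14.9 GiB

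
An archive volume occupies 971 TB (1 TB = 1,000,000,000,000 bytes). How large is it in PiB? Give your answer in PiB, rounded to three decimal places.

0.862 PiB

971 TB = 971 × 10^12 bytes = 971,000,000,000,000 bytes
1 PiB = 1,125,899,906,842,624 bytes
971,000,000,000,000 / 1,125,899,906,842,624 = 0.862 PiB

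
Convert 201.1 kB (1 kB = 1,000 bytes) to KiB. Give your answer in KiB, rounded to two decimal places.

196.39 KiB

201.1 kB × 1,000 bytes/kB = 201,100 bytes
1 KiB = 1,024 bytes
201,100 / 1,024 = 196.39 KiB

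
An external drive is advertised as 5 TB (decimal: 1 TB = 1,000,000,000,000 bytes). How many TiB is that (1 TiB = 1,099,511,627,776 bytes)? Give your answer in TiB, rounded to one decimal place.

4.5 TiB

5 TB = 5 × 10^12 bytes = 5,000,000,000,000 bytes
1 TiB = 1,099,511,627,776 bytes
5,000,000,000,000 / 1,099,511,627,776 = 4.5 TiB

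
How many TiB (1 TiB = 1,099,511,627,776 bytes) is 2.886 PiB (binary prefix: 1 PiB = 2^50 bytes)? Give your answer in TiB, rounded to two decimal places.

2.886 PiB = 2.886 × 2^50 bytes = 3,249,347,131,147,812.864 bytes
1 TiB = 1,099,511,627,776 bytes
3,249,347,131,147,812.864 / 1,099,511,627,776 = 2,955.26 TiB

2,955.26 TiB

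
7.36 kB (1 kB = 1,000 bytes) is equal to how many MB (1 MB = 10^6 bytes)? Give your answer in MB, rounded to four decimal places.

7.36 kB × 1,000 bytes/kB = 7,360 bytes
1 MB = 10^6 bytes = 1,000,000 bytes
7,360 / 1,000,000 = 0.0074 MB

0.0074 MB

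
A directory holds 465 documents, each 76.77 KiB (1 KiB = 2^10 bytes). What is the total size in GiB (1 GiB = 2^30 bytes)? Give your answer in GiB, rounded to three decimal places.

Total = 465 × 76.77 KiB = 35698.05 KiB
= 35698.05 × 1,024 bytes = 36,554,803.2 bytes
1 GiB = 1,073,741,824 bytes
36,554,803.2 / 1,073,741,824 = 0.034 GiB

0.034 GiB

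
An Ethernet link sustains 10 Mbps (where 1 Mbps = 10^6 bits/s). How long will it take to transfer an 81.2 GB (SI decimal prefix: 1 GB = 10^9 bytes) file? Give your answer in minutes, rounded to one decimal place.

1,082.7 minutes

81.2 GB = 81,200,000,000 bytes = 649,600,000,000 bits
10 Mbps = 10,000,000 bits/s
time = 649,600,000,000 / 10,000,000 = 64,960.00 s
64,960.00 s / 60 = 1,082.7 minutes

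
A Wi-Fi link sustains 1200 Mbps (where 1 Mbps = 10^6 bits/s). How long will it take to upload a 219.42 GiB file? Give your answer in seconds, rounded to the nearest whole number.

219.42 GiB = 235,600,431,022.08 bytes = 1,884,803,448,176.64 bits
1200 Mbps = 1,200,000,000 bits/s
time = 1,884,803,448,176.64 / 1,200,000,000 = 1,571 s

1,571 seconds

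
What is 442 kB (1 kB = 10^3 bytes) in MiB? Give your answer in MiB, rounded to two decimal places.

0.42 MiB

442 kB × 1,000 bytes/kB = 442,000 bytes
1 MiB = 2^20 bytes = 1,048,576 bytes
442,000 / 1,048,576 = 0.42 MiB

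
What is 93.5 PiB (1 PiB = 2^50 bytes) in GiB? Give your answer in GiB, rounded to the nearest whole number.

93.5 PiB × 1,125,899,906,842,624 bytes/PiB = 105,271,641,289,785,344 bytes
1 GiB = 1,073,741,824 bytes
105,271,641,289,785,344 / 1,073,741,824 = 98,041,856 GiB

98,041,856 GiB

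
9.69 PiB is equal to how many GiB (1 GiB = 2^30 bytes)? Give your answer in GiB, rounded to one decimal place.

9.69 PiB = 9.69 × 2^50 bytes = 10,909,970,097,305,026.56 bytes
1 GiB = 2^30 bytes = 1,073,741,824 bytes
10,909,970,097,305,026.56 / 1,073,741,824 = 10,160,701.4 GiB

10,160,701.4 GiB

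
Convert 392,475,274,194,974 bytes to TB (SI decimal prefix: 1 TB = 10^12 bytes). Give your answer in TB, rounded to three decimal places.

392,475,274,194,974 bytes given.
1 TB = 1,000,000,000,000 bytes
392,475,274,194,974 / 1,000,000,000,000 = 392.475 TB

392.475 TB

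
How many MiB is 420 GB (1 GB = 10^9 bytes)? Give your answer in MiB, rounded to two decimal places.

400,543.21 MiB

420 GB = 420 × 10^9 bytes = 420,000,000,000 bytes
1 MiB = 2^20 bytes = 1,048,576 bytes
420,000,000,000 / 1,048,576 = 400,543.21 MiB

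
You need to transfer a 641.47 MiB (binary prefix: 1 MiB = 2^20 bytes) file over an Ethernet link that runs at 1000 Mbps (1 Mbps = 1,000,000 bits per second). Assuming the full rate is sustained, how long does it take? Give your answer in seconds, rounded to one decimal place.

5.4 seconds

641.47 MiB = 672,630,046.72 bytes = 5,381,040,373.76 bits
1000 Mbps = 1,000,000,000 bits/s
time = 5,381,040,373.76 / 1,000,000,000 = 5.4 s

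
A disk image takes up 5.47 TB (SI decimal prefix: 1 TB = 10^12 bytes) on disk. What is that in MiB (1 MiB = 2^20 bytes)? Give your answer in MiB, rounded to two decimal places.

5,216,598.51 MiB

5.47 TB = 5.47 × 10^12 bytes = 5,470,000,000,000 bytes
1 MiB = 1,048,576 bytes
5,470,000,000,000 / 1,048,576 = 5,216,598.51 MiB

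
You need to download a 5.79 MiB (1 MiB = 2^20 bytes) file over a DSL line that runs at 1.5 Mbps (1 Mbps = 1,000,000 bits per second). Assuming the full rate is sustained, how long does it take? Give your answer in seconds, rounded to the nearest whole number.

32 seconds

5.79 MiB = 6,071,255.04 bytes = 48,570,040.32 bits
1.5 Mbps = 1,500,000 bits/s
time = 48,570,040.32 / 1,500,000 = 32 s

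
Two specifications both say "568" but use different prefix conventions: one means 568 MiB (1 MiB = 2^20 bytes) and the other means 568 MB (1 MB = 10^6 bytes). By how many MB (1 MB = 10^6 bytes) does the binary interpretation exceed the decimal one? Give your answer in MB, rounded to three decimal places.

27.591 MB

568 MiB = 568 × 1,048,576 = 595,591,168 bytes
568 MB = 568 × 1,000,000 = 568,000,000 bytes
difference = 27,591,168 bytes
27,591,168 / 1,000,000 = 27.591 MB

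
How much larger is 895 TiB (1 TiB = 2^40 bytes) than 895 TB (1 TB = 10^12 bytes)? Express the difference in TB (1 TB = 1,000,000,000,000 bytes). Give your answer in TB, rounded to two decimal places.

89.06 TB

895 TiB = 895 × 1,099,511,627,776 = 984,062,906,859,520 bytes
895 TB = 895 × 1,000,000,000,000 = 895,000,000,000,000 bytes
difference = 89,062,906,859,520 bytes
89,062,906,859,520 / 1,000,000,000,000 = 89.06 TB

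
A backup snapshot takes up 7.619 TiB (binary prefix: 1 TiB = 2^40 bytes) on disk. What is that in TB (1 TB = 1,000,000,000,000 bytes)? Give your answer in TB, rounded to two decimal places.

8.38 TB

7.619 TiB = 7.619 × 2^40 bytes = 8,377,179,092,025.344 bytes
1 TB = 10^12 bytes = 1,000,000,000,000 bytes
8,377,179,092,025.344 / 1,000,000,000,000 = 8.38 TB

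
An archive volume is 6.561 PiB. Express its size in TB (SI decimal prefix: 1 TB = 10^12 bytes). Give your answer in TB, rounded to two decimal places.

7,387.03 TB

6.561 PiB = 6.561 × 2^50 bytes = 7,387,029,288,794,456.064 bytes
1 TB = 1,000,000,000,000 bytes
7,387,029,288,794,456.064 / 1,000,000,000,000 = 7,387.03 TB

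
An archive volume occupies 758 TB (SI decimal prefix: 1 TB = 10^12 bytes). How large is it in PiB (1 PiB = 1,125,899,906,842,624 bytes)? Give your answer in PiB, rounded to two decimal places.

0.67 PiB

758 TB = 758 × 10^12 bytes = 758,000,000,000,000 bytes
1 PiB = 2^50 bytes = 1,125,899,906,842,624 bytes
758,000,000,000,000 / 1,125,899,906,842,624 = 0.67 PiB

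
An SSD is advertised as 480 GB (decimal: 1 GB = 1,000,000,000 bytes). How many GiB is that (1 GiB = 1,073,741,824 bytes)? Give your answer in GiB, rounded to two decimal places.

447.03 GiB

480 GB × 1,000,000,000 bytes/GB = 480,000,000,000 bytes
1 GiB = 1,073,741,824 bytes
480,000,000,000 / 1,073,741,824 = 447.03 GiB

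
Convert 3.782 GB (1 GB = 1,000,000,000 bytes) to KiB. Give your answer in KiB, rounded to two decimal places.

3,693,359.38 KiB

3.782 GB × 1,000,000,000 bytes/GB = 3,782,000,000 bytes
1 KiB = 1,024 bytes
3,782,000,000 / 1,024 = 3,693,359.38 KiB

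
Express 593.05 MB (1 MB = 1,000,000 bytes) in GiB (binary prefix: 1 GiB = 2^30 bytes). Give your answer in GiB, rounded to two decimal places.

0.55 GiB

593.05 MB = 593.05 × 10^6 bytes = 593,050,000 bytes
1 GiB = 1,073,741,824 bytes
593,050,000 / 1,073,741,824 = 0.55 GiB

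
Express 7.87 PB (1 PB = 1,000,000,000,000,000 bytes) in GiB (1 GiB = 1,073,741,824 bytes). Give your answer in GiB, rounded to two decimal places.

7.87 PB × 1,000,000,000,000,000 bytes/PB = 7,870,000,000,000,000 bytes
1 GiB = 1,073,741,824 bytes
7,870,000,000,000,000 / 1,073,741,824 = 7,329,508.66 GiB

7,329,508.66 GiB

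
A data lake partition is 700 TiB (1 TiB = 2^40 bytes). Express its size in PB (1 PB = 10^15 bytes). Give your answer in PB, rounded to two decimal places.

700 TiB × 1,099,511,627,776 bytes/TiB = 769,658,139,443,200 bytes
1 PB = 10^15 bytes = 1,000,000,000,000,000 bytes
769,658,139,443,200 / 1,000,000,000,000,000 = 0.77 PB

0.77 PB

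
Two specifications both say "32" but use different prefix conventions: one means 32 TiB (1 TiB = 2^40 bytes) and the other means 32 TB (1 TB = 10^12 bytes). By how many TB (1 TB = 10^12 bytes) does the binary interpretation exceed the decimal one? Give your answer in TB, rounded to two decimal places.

3.18 TB

32 TiB = 32 × 1,099,511,627,776 = 35,184,372,088,832 bytes
32 TB = 32 × 1,000,000,000,000 = 32,000,000,000,000 bytes
difference = 3,184,372,088,832 bytes
3,184,372,088,832 / 1,000,000,000,000 = 3.18 TB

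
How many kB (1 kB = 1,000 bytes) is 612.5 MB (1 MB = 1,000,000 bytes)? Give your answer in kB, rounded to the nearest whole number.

612,500 kB

612.5 MB × 1,000,000 bytes/MB = 612,500,000 bytes
1 kB = 10^3 bytes = 1,000 bytes
612,500,000 / 1,000 = 612,500 kB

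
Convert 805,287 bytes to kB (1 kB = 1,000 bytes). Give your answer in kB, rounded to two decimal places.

805.29 kB

805,287 bytes given.
1 kB = 1,000 bytes
805,287 / 1,000 = 805.29 kB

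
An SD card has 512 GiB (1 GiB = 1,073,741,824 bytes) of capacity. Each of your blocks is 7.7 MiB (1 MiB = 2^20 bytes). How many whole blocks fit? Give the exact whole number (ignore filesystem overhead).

68,089

Capacity: 512 GiB = 549,755,813,888 bytes
Per item: 7.7 MiB = 8,074,035.2 bytes
⌊549,755,813,888 / 8,074,035.2⌋ = 68,089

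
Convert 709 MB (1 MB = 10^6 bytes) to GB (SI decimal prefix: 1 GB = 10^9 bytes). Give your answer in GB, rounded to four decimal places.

709 MB × 1,000,000 bytes/MB = 709,000,000 bytes
1 GB = 10^9 bytes = 1,000,000,000 bytes
709,000,000 / 1,000,000,000 = 0.7090 GB

0.7090 GB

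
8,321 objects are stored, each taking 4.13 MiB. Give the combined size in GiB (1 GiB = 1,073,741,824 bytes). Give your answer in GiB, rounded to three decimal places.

33.560 GiB

Total = 8,321 × 4.13 MiB = 34365.73 MiB
= 34365.73 × 1,048,576 bytes = 36,035,079,700.48 bytes
1 GiB = 1,073,741,824 bytes
36,035,079,700.48 / 1,073,741,824 = 33.560 GiB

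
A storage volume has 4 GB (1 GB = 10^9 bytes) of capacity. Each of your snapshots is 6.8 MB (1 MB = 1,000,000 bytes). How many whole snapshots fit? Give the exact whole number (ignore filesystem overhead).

Capacity: 4 GB = 4,000,000,000 bytes
Per item: 6.8 MB = 6,800,000 bytes
⌊4,000,000,000 / 6,800,000⌋ = 588

588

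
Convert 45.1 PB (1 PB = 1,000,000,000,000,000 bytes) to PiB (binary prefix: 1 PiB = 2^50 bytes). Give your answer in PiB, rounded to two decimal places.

45.1 PB = 45.1 × 10^15 bytes = 45,100,000,000,000,000 bytes
1 PiB = 2^50 bytes = 1,125,899,906,842,624 bytes
45,100,000,000,000,000 / 1,125,899,906,842,624 = 40.06 PiB

40.06 PiB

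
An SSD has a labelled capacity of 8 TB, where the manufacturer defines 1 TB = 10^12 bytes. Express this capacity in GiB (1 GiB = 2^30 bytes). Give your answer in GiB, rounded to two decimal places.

8 TB = 8 × 10^12 bytes = 8,000,000,000,000 bytes
1 GiB = 2^30 bytes = 1,073,741,824 bytes
8,000,000,000,000 / 1,073,741,824 = 7,450.58 GiB

7,450.58 GiB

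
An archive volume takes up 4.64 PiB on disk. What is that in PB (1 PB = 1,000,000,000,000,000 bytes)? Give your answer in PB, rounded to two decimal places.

4.64 PiB = 4.64 × 2^50 bytes = 5,224,175,567,749,775.36 bytes
1 PB = 1,000,000,000,000,000 bytes
5,224,175,567,749,775.36 / 1,000,000,000,000,000 = 5.22 PB

5.22 PB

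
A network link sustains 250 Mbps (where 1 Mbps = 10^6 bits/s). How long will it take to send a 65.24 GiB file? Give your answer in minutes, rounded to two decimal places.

37.36 minutes

65.24 GiB = 70,050,916,597.76 bytes = 560,407,332,782.08 bits
250 Mbps = 250,000,000 bits/s
time = 560,407,332,782.08 / 250,000,000 = 2,241.629 s
2,241.629 s / 60 = 37.36 minutes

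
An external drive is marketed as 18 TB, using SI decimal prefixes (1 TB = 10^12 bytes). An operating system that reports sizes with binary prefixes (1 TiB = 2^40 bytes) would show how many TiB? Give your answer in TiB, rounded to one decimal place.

18 TB = 18 × 10^12 bytes = 18,000,000,000,000 bytes
1 TiB = 1,099,511,627,776 bytes
18,000,000,000,000 / 1,099,511,627,776 = 16.4 TiB

16.4 TiB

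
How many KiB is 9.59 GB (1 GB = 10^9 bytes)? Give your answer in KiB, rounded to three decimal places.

9.59 GB = 9.59 × 10^9 bytes = 9,590,000,000 bytes
1 KiB = 1,024 bytes
9,590,000,000 / 1,024 = 9,365,234.375 KiB

9,365,234.375 KiB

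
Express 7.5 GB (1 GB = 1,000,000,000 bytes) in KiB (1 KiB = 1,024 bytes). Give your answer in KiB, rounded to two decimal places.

7,324,218.75 KiB

7.5 GB = 7.5 × 10^9 bytes = 7,500,000,000 bytes
1 KiB = 1,024 bytes
7,500,000,000 / 1,024 = 7,324,218.75 KiB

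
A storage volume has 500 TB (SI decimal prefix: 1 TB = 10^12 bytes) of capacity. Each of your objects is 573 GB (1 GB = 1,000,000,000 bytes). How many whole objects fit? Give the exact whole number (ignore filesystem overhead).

Capacity: 500 TB = 500,000,000,000,000 bytes
Per item: 573 GB = 573,000,000,000 bytes
⌊500,000,000,000,000 / 573,000,000,000⌋ = 872

872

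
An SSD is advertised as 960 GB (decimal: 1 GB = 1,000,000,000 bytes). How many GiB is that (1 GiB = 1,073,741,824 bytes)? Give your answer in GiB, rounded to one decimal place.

960 GB = 960 × 10^9 bytes = 960,000,000,000 bytes
1 GiB = 2^30 bytes = 1,073,741,824 bytes
960,000,000,000 / 1,073,741,824 = 894.1 GiB

894.1 GiB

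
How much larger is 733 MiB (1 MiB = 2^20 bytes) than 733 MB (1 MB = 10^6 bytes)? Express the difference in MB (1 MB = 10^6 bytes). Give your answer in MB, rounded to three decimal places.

35.606 MB

733 MiB = 733 × 1,048,576 = 768,606,208 bytes
733 MB = 733 × 1,000,000 = 733,000,000 bytes
difference = 35,606,208 bytes
35,606,208 / 1,000,000 = 35.606 MB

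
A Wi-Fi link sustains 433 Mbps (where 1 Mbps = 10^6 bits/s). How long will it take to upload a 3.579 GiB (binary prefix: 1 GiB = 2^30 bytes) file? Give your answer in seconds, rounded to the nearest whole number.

71 seconds

3.579 GiB = 3,842,921,988.096 bytes = 30,743,375,904.768 bits
433 Mbps = 433,000,000 bits/s
time = 30,743,375,904.768 / 433,000,000 = 71 s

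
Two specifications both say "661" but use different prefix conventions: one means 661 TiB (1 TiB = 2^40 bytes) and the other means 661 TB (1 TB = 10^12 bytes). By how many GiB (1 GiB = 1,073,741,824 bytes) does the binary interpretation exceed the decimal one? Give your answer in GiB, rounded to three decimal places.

661 TiB = 661 × 1,099,511,627,776 = 726,777,185,959,936 bytes
661 TB = 661 × 1,000,000,000,000 = 661,000,000,000,000 bytes
difference = 65,777,185,959,936 bytes
65,777,185,959,936 / 1,073,741,824 = 61,259.778 GiB

61,259.778 GiB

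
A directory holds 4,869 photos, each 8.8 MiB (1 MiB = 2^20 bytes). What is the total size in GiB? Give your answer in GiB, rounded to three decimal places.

41.843 GiB

Total = 4,869 × 8.8 MiB = 42847.2 MiB
= 42847.2 × 1,048,576 bytes = 44,928,545,587.2 bytes
1 GiB = 1,073,741,824 bytes
44,928,545,587.2 / 1,073,741,824 = 41.843 GiB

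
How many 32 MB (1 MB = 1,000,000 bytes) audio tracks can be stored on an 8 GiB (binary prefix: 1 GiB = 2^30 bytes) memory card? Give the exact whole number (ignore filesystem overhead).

Capacity: 8 GiB = 8,589,934,592 bytes
Per item: 32 MB = 32,000,000 bytes
⌊8,589,934,592 / 32,000,000⌋ = 268

268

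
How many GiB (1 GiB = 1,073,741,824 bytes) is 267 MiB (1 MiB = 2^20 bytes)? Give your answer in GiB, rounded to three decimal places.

0.261 GiB

267 MiB = 267 × 2^20 bytes = 279,969,792 bytes
1 GiB = 1,073,741,824 bytes
279,969,792 / 1,073,741,824 = 0.261 GiB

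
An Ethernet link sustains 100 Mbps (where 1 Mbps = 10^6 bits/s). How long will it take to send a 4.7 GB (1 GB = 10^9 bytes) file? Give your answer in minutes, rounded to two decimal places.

4.7 GB = 4,700,000,000 bytes = 37,600,000,000 bits
100 Mbps = 100,000,000 bits/s
time = 37,600,000,000 / 100,000,000 = 376.000 s
376.000 s / 60 = 6.27 minutes

6.27 minutes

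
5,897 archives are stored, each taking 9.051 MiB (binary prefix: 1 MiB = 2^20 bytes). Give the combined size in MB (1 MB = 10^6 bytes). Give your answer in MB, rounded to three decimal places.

Total = 5,897 × 9.051 MiB = 53373.747 MiB
= 53373.747 × 1,048,576 bytes = 55,966,430,134.272 bytes
1 MB = 1,000,000 bytes
55,966,430,134.272 / 1,000,000 = 55,966.430 MB

55,966.430 MB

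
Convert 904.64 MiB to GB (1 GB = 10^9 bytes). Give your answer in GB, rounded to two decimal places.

0.95 GB

904.64 MiB × 1,048,576 bytes/MiB = 948,583,792.64 bytes
1 GB = 1,000,000,000 bytes
948,583,792.64 / 1,000,000,000 = 0.95 GB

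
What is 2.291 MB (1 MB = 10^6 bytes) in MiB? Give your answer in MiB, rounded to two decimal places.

2.291 MB × 1,000,000 bytes/MB = 2,291,000 bytes
1 MiB = 1,048,576 bytes
2,291,000 / 1,048,576 = 2.18 MiB

2.18 MiB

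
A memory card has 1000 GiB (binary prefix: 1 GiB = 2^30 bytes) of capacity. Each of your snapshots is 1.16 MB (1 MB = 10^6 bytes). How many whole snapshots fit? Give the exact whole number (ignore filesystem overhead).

925,639

Capacity: 1000 GiB = 1,073,741,824,000 bytes
Per item: 1.16 MB = 1,160,000 bytes
⌊1,073,741,824,000 / 1,160,000⌋ = 925,639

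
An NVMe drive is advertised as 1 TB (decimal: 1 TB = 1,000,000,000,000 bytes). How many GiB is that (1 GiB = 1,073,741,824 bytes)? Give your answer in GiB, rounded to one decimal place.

931.3 GiB

1 TB × 1,000,000,000,000 bytes/TB = 1,000,000,000,000 bytes
1 GiB = 2^30 bytes = 1,073,741,824 bytes
1,000,000,000,000 / 1,073,741,824 = 931.3 GiB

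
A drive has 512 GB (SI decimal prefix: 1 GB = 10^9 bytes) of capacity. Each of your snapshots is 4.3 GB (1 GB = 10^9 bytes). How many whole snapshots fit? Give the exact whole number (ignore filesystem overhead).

Capacity: 512 GB = 512,000,000,000 bytes
Per item: 4.3 GB = 4,300,000,000 bytes
⌊512,000,000,000 / 4,300,000,000⌋ = 119

119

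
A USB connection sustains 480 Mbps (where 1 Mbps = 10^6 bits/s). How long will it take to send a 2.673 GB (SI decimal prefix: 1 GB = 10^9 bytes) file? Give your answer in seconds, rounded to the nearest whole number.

45 seconds

2.673 GB = 2,673,000,000 bytes = 21,384,000,000 bits
480 Mbps = 480,000,000 bits/s
time = 21,384,000,000 / 480,000,000 = 45 s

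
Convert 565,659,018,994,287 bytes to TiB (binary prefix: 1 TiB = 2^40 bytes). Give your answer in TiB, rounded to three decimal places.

514.464 TiB

565,659,018,994,287 bytes given.
1 TiB = 1,099,511,627,776 bytes
565,659,018,994,287 / 1,099,511,627,776 = 514.464 TiB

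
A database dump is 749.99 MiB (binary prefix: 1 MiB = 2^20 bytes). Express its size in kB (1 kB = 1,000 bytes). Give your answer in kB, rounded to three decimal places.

749.99 MiB = 749.99 × 2^20 bytes = 786,421,514.24 bytes
1 kB = 10^3 bytes = 1,000 bytes
786,421,514.24 / 1,000 = 786,421.514 kB

786,421.514 kB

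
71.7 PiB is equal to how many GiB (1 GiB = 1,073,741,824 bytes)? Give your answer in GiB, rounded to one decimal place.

75,182,899.2 GiB

71.7 PiB = 71.7 × 2^50 bytes = 80,727,023,320,616,140.8 bytes
1 GiB = 2^30 bytes = 1,073,741,824 bytes
80,727,023,320,616,140.8 / 1,073,741,824 = 75,182,899.2 GiB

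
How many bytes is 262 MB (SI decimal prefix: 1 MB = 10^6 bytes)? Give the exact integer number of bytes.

262,000,000 bytes

262 × 1,000,000 = 262,000,000 bytes  (1 MB = 10^6 bytes)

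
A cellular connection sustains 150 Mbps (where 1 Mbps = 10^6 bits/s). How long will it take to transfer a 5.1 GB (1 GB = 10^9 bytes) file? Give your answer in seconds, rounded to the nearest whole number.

5.1 GB = 5,100,000,000 bytes = 40,800,000,000 bits
150 Mbps = 150,000,000 bits/s
time = 40,800,000,000 / 150,000,000 = 272 s

272 seconds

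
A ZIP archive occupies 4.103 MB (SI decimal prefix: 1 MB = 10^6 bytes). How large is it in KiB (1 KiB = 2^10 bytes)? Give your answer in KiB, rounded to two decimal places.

4.103 MB = 4.103 × 10^6 bytes = 4,103,000 bytes
1 KiB = 1,024 bytes
4,103,000 / 1,024 = 4,006.84 KiB

4,006.84 KiB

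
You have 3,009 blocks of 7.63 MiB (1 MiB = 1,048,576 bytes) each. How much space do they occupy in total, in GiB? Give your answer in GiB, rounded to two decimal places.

22.42 GiB

Total = 3,009 × 7.63 MiB = 22958.67 MiB
= 22958.67 × 1,048,576 bytes = 24,073,910,353.92 bytes
1 GiB = 1,073,741,824 bytes
24,073,910,353.92 / 1,073,741,824 = 22.42 GiB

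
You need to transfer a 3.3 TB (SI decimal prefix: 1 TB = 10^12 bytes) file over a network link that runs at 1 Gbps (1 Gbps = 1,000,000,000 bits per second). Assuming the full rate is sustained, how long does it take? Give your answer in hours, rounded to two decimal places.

3.3 TB = 3,300,000,000,000 bytes = 26,400,000,000,000 bits
1 Gbps = 1,000,000,000 bits/s
time = 26,400,000,000,000 / 1,000,000,000 = 26,400.0000 s
26,400.0000 s / 3600 = 7.33 hours

7.33 hours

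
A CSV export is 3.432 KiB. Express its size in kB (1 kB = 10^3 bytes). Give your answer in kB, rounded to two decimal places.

3.51 kB

3.432 KiB × 1,024 bytes/KiB = 3,514.368 bytes
1 kB = 1,000 bytes
3,514.368 / 1,000 = 3.51 kB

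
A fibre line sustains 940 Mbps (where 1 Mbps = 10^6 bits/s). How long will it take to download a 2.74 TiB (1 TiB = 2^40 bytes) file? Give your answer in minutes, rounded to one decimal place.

2.74 TiB = 3,012,661,860,106.24 bytes = 24,101,294,880,849.92 bits
940 Mbps = 940,000,000 bits/s
time = 24,101,294,880,849.92 / 940,000,000 = 25,639.68 s
25,639.68 s / 60 = 427.3 minutes

427.3 minutes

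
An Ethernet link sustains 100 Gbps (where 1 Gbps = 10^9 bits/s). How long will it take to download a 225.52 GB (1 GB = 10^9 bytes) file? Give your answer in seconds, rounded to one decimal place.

18.0 seconds

225.52 GB = 225,520,000,000 bytes = 1,804,160,000,000 bits
100 Gbps = 100,000,000,000 bits/s
time = 1,804,160,000,000 / 100,000,000,000 = 18.0 s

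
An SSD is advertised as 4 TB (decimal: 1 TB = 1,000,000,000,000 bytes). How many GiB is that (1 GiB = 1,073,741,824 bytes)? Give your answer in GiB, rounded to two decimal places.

3,725.29 GiB

4 TB × 1,000,000,000,000 bytes/TB = 4,000,000,000,000 bytes
1 GiB = 1,073,741,824 bytes
4,000,000,000,000 / 1,073,741,824 = 3,725.29 GiB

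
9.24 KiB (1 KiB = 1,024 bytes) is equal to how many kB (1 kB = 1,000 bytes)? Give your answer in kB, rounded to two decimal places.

9.46 kB

9.24 KiB = 9.24 × 2^10 bytes = 9,461.76 bytes
1 kB = 1,000 bytes
9,461.76 / 1,000 = 9.46 kB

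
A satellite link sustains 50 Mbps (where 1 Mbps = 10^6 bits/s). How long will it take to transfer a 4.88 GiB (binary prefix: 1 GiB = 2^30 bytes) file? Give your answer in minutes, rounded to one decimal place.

4.88 GiB = 5,239,860,101.12 bytes = 41,918,880,808.96 bits
50 Mbps = 50,000,000 bits/s
time = 41,918,880,808.96 / 50,000,000 = 838.38 s
838.38 s / 60 = 14.0 minutes

14.0 minutes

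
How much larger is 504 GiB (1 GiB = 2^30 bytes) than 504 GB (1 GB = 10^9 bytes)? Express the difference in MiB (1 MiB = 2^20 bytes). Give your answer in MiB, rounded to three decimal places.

35,444.145 MiB

504 GiB = 504 × 1,073,741,824 = 541,165,879,296 bytes
504 GB = 504 × 1,000,000,000 = 504,000,000,000 bytes
difference = 37,165,879,296 bytes
37,165,879,296 / 1,048,576 = 35,444.145 MiB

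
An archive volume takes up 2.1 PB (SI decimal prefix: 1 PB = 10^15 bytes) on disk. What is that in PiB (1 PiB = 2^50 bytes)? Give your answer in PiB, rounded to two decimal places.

2.1 PB = 2.1 × 10^15 bytes = 2,100,000,000,000,000 bytes
1 PiB = 2^50 bytes = 1,125,899,906,842,624 bytes
2,100,000,000,000,000 / 1,125,899,906,842,624 = 1.87 PiB

1.87 PiB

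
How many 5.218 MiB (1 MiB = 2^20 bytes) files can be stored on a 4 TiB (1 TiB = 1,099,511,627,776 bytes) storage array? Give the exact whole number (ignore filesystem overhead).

803,814

Capacity: 4 TiB = 4,398,046,511,104 bytes
Per item: 5.218 MiB = 5,471,469.568 bytes
⌊4,398,046,511,104 / 5,471,469.568⌋ = 803,814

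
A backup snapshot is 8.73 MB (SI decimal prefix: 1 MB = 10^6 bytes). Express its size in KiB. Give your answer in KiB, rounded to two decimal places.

8,525.39 KiB

8.73 MB = 8.73 × 10^6 bytes = 8,730,000 bytes
1 KiB = 1,024 bytes
8,730,000 / 1,024 = 8,525.39 KiB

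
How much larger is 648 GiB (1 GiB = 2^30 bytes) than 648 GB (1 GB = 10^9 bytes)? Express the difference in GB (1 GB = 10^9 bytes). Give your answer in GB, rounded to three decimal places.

648 GiB = 648 × 1,073,741,824 = 695,784,701,952 bytes
648 GB = 648 × 1,000,000,000 = 648,000,000,000 bytes
difference = 47,784,701,952 bytes
47,784,701,952 / 1,000,000,000 = 47.785 GB

47.785 GB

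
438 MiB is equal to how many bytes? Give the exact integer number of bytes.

438 × 1,048,576 = 459,276,288 bytes  (1 MiB = 2^20 bytes)

459,276,288 bytes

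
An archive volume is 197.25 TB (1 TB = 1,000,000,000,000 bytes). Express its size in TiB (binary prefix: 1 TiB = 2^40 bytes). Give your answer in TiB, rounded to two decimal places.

179.40 TiB

197.25 TB = 197.25 × 10^12 bytes = 197,250,000,000,000 bytes
1 TiB = 2^40 bytes = 1,099,511,627,776 bytes
197,250,000,000,000 / 1,099,511,627,776 = 179.40 TiB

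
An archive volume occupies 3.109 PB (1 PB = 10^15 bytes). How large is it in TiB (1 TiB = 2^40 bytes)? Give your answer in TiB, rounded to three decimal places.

2,827.619 TiB

3.109 PB × 1,000,000,000,000,000 bytes/PB = 3,109,000,000,000,000 bytes
1 TiB = 2^40 bytes = 1,099,511,627,776 bytes
3,109,000,000,000,000 / 1,099,511,627,776 = 2,827.619 TiB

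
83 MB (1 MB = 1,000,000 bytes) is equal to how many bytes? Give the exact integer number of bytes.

83,000,000 bytes

83 × 1,000,000 = 83,000,000 bytes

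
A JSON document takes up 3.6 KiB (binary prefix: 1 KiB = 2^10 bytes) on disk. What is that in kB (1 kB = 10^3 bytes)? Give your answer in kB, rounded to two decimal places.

3.69 kB

3.6 KiB = 3.6 × 2^10 bytes = 3,686.4 bytes
1 kB = 1,000 bytes
3,686.4 / 1,000 = 3.69 kB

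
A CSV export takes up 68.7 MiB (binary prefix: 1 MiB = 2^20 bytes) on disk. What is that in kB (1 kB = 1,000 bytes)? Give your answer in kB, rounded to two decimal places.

72,037.17 kB

68.7 MiB = 68.7 × 2^20 bytes = 72,037,171.2 bytes
1 kB = 10^3 bytes = 1,000 bytes
72,037,171.2 / 1,000 = 72,037.17 kB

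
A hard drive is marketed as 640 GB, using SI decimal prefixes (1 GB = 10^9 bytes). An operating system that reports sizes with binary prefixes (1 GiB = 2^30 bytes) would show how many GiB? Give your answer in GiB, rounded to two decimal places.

640 GB × 1,000,000,000 bytes/GB = 640,000,000,000 bytes
1 GiB = 1,073,741,824 bytes
640,000,000,000 / 1,073,741,824 = 596.05 GiB

596.05 GiB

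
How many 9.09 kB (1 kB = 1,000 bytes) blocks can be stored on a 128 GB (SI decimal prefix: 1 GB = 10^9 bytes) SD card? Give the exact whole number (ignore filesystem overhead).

14,081,408

Capacity: 128 GB = 128,000,000,000 bytes
Per item: 9.09 kB = 9,090 bytes
⌊128,000,000,000 / 9,090⌋ = 14,081,408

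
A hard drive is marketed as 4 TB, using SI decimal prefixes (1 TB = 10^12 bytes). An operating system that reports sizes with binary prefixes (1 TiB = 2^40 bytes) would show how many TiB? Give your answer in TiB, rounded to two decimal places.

4 TB × 1,000,000,000,000 bytes/TB = 4,000,000,000,000 bytes
1 TiB = 1,099,511,627,776 bytes
4,000,000,000,000 / 1,099,511,627,776 = 3.64 TiB

3.64 TiB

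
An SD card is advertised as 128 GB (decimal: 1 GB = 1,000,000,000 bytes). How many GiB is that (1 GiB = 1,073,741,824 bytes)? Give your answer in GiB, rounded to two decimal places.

119.21 GiB

128 GB = 128 × 10^9 bytes = 128,000,000,000 bytes
1 GiB = 1,073,741,824 bytes
128,000,000,000 / 1,073,741,824 = 119.21 GiB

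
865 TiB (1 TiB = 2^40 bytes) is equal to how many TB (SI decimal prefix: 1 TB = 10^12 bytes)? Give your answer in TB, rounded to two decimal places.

951.08 TB

865 TiB × 1,099,511,627,776 bytes/TiB = 951,077,558,026,240 bytes
1 TB = 10^12 bytes = 1,000,000,000,000 bytes
951,077,558,026,240 / 1,000,000,000,000 = 951.08 TB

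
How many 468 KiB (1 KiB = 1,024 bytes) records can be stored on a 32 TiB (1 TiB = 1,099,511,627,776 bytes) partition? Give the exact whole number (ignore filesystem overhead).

Capacity: 32 TiB = 35,184,372,088,832 bytes
Per item: 468 KiB = 479,232 bytes
⌊35,184,372,088,832 / 479,232⌋ = 73,418,244

73,418,244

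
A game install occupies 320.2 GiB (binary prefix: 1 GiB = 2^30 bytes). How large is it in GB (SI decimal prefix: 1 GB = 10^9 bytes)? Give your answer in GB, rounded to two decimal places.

343.81 GB

320.2 GiB × 1,073,741,824 bytes/GiB = 343,812,132,044.8 bytes
1 GB = 10^9 bytes = 1,000,000,000 bytes
343,812,132,044.8 / 1,000,000,000 = 343.81 GB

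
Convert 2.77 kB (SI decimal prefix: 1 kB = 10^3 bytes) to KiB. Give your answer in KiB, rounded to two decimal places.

2.71 KiB

2.77 kB = 2.77 × 10^3 bytes = 2,770 bytes
1 KiB = 1,024 bytes
2,770 / 1,024 = 2.71 KiB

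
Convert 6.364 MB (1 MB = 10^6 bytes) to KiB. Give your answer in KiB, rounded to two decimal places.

6.364 MB = 6.364 × 10^6 bytes = 6,364,000 bytes
1 KiB = 2^10 bytes = 1,024 bytes
6,364,000 / 1,024 = 6,214.84 KiB

6,214.84 KiB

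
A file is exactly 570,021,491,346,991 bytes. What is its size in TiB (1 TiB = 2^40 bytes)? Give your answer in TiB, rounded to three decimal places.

518.432 TiB

570,021,491,346,991 bytes given.
1 TiB = 1,099,511,627,776 bytes
570,021,491,346,991 / 1,099,511,627,776 = 518.432 TiB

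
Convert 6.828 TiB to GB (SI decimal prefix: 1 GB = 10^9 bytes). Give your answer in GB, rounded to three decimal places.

6.828 TiB × 1,099,511,627,776 bytes/TiB = 7,507,465,394,454.528 bytes
1 GB = 10^9 bytes = 1,000,000,000 bytes
7,507,465,394,454.528 / 1,000,000,000 = 7,507.465 GB

7,507.465 GB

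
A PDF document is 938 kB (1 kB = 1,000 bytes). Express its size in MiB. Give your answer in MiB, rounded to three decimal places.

938 kB = 938 × 10^3 bytes = 938,000 bytes
1 MiB = 1,048,576 bytes
938,000 / 1,048,576 = 0.895 MiB

0.895 MiB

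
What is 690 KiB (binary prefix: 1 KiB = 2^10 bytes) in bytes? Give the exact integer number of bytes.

690 × 1,024 = 706,560 bytes

706,560 bytes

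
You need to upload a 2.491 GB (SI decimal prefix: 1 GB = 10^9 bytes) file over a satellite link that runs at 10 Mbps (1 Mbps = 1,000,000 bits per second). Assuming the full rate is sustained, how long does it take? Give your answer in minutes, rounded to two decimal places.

33.21 minutes

2.491 GB = 2,491,000,000 bytes = 19,928,000,000 bits
10 Mbps = 10,000,000 bits/s
time = 19,928,000,000 / 10,000,000 = 1,992.800 s
1,992.800 s / 60 = 33.21 minutes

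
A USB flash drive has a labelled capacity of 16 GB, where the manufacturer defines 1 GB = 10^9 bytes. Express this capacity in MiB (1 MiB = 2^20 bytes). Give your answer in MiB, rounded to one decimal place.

16 GB = 16 × 10^9 bytes = 16,000,000,000 bytes
1 MiB = 1,048,576 bytes
16,000,000,000 / 1,048,576 = 15,258.8 MiB

15,258.8 MiB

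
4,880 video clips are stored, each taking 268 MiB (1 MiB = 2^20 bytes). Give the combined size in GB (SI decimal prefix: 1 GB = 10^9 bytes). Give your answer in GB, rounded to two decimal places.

Total = 4,880 × 268 MiB = 1,307,840 MiB
= 1,307,840 × 1,048,576 bytes = 1,371,369,635,840 bytes
1 GB = 1,000,000,000 bytes
1,371,369,635,840 / 1,000,000,000 = 1,371.37 GB

1,371.37 GB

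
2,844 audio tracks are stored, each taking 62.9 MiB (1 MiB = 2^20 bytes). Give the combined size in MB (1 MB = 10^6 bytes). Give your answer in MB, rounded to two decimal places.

Total = 2,844 × 62.9 MiB = 178887.6 MiB
= 178887.6 × 1,048,576 bytes = 187,577,244,057.6 bytes
1 MB = 1,000,000 bytes
187,577,244,057.6 / 1,000,000 = 187,577.24 MB

187,577.24 MB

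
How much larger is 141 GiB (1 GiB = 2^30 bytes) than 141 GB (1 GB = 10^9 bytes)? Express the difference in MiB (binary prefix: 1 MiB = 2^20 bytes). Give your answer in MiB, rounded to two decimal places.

9,915.92 MiB

141 GiB = 141 × 1,073,741,824 = 151,397,597,184 bytes
141 GB = 141 × 1,000,000,000 = 141,000,000,000 bytes
difference = 10,397,597,184 bytes
10,397,597,184 / 1,048,576 = 9,915.92 MiB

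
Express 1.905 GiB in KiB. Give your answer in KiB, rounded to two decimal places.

1,997,537.28 KiB

1.905 GiB × 1,073,741,824 bytes/GiB = 2,045,478,174.72 bytes
1 KiB = 1,024 bytes
2,045,478,174.72 / 1,024 = 1,997,537.28 KiB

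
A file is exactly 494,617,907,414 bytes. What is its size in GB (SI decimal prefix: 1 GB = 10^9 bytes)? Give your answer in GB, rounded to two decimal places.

494,617,907,414 bytes given.
1 GB = 1,000,000,000 bytes
494,617,907,414 / 1,000,000,000 = 494.62 GB

494.62 GB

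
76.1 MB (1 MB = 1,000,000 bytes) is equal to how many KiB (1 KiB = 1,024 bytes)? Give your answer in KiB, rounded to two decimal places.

76.1 MB × 1,000,000 bytes/MB = 76,100,000 bytes
1 KiB = 1,024 bytes
76,100,000 / 1,024 = 74,316.41 KiB

74,316.41 KiB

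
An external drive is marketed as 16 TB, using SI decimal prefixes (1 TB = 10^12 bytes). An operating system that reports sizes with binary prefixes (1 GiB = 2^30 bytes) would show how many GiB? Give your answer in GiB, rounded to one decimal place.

16 TB × 1,000,000,000,000 bytes/TB = 16,000,000,000,000 bytes
1 GiB = 1,073,741,824 bytes
16,000,000,000,000 / 1,073,741,824 = 14,901.2 GiB

14,901.2 GiB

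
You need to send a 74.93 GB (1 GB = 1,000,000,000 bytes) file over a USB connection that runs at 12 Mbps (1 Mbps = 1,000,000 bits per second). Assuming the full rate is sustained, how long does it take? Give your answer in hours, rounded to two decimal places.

74.93 GB = 74,930,000,000 bytes = 599,440,000,000 bits
12 Mbps = 12,000,000 bits/s
time = 599,440,000,000 / 12,000,000 = 49,953.3333 s
49,953.3333 s / 3600 = 13.88 hours

13.88 hours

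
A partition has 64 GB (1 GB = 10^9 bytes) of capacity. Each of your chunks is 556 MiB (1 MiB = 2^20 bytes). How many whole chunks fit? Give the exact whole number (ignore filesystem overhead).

109

Capacity: 64 GB = 64,000,000,000 bytes
Per item: 556 MiB = 583,008,256 bytes
⌊64,000,000,000 / 583,008,256⌋ = 109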